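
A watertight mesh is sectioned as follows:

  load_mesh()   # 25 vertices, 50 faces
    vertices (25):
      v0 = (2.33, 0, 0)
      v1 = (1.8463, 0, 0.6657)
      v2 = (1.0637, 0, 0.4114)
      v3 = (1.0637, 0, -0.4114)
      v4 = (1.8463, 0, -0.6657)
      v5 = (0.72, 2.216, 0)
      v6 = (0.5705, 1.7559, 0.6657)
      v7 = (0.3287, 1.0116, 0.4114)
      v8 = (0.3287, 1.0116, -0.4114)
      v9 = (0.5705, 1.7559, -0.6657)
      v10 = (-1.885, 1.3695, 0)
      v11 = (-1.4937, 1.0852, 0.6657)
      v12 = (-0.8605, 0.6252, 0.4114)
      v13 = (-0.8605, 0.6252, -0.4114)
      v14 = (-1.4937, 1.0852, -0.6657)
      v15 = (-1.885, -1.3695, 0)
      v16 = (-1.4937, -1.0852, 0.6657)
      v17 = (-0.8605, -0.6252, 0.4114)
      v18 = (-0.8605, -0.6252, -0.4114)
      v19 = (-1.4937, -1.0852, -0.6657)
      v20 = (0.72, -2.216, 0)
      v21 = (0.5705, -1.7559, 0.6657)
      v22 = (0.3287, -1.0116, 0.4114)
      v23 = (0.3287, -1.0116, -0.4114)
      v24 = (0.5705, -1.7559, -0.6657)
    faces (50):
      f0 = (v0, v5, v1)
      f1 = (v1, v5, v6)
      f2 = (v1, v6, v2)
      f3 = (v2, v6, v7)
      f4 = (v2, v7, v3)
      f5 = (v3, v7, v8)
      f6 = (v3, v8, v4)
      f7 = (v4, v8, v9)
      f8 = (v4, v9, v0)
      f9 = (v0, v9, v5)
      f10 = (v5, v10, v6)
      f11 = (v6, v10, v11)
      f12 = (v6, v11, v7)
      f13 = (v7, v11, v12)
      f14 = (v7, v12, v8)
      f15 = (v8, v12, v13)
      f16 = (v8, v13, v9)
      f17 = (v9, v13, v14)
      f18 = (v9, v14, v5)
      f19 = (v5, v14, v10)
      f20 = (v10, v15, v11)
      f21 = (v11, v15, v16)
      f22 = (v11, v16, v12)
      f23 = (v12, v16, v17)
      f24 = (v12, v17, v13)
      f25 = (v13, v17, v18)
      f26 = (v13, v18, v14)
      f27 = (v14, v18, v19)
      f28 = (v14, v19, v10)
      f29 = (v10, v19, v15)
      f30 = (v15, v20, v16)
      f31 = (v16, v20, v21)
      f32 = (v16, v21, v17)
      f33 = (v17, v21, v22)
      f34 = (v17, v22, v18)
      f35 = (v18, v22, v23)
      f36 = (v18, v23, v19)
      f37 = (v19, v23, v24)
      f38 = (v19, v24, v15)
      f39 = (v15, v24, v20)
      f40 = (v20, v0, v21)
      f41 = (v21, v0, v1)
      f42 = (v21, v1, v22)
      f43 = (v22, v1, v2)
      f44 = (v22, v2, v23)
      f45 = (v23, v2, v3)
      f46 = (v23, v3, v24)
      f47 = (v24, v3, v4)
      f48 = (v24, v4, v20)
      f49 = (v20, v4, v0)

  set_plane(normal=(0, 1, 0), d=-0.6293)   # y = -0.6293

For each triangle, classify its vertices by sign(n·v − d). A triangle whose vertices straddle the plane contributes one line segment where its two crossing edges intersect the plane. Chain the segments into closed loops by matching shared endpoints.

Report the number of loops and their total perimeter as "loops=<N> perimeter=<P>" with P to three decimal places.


loops=2 perimeter=7.871

Straddling triangles (22 of 50):
  (v10,v15,v11) [+-+] → (-1.885, -0.6293, 0)–(-1.76701, -0.6293, 0.200738)  len=0.2328
  (v11,v15,v16) [+--] → (-1.76701, -0.6293, 0.200738)–(-1.4937, -0.6293, 0.6657)  len=0.5393
  (v11,v16,v12) [+-+] → (-1.4937, -0.6293, 0.6657)–(-1.32492, -0.6293, 0.597917)  len=0.1819
  (v12,v16,v17) [+-+] → (-1.32492, -0.6293, 0.597917)–(-0.866144, -0.6293, 0.413667)  len=0.4944
  (v14,v18,v19) [++-] → (-0.866144, -0.6293, -0.413667)–(-1.4937, -0.6293, -0.6657)  len=0.6763
  (v14,v19,v10) [+-+] → (-1.4937, -0.6293, -0.6657)–(-1.56637, -0.6293, -0.542063)  len=0.1434
  (v10,v19,v15) [+--] → (-1.56637, -0.6293, -0.542063)–(-1.885, -0.6293, 0)  len=0.6288
  (v16,v21,v17) [--+] → (-0.855311, -0.6293, 0.412322)–(-0.866144, -0.6293, 0.413667)  len=0.0109
  (v17,v21,v22) [+--] → (-0.855311, -0.6293, 0.412322)–(-0.847882, -0.6293, 0.4114)  len=0.0075
  (v17,v22,v18) [+-+] → (-0.847882, -0.6293, 0.4114)–(-0.847882, -0.6293, -0.402669)  len=0.8141
  (v18,v22,v23) [+--] → (-0.847882, -0.6293, -0.402669)–(-0.847882, -0.6293, -0.4114)  len=0.0087
  (v18,v23,v19) [+--] → (-0.847882, -0.6293, -0.4114)–(-0.866144, -0.6293, -0.413667)  len=0.0184
  (v20,v0,v21) [-+-] → (1.87279, -0.6293, 0)–(1.69941, -0.6293, 0.238581)  len=0.2949
  (v21,v0,v1) [-++] → (1.69941, -0.6293, 0.238581)–(1.38906, -0.6293, 0.6657)  len=0.5280
  (v21,v1,v22) [-+-] → (1.38906, -0.6293, 0.6657)–(0.902226, -0.6293, 0.507504)  len=0.5119
  (v22,v1,v2) [-++] → (0.902226, -0.6293, 0.507504)–(0.606468, -0.6293, 0.4114)  len=0.3110
  (v22,v2,v23) [-+-] → (0.606468, -0.6293, 0.4114)–(0.606468, -0.6293, -0.100451)  len=0.5119
  (v23,v2,v3) [-++] → (0.606468, -0.6293, -0.100451)–(0.606468, -0.6293, -0.4114)  len=0.3109
  (v23,v3,v24) [-+-] → (0.606468, -0.6293, -0.4114)–(0.886941, -0.6293, -0.502539)  len=0.2949
  (v24,v3,v4) [-++] → (0.886941, -0.6293, -0.502539)–(1.38906, -0.6293, -0.6657)  len=0.5280
  (v24,v4,v20) [-+-] → (1.38906, -0.6293, -0.6657)–(1.52645, -0.6293, -0.476654)  len=0.2337
  (v20,v4,v0) [-++] → (1.52645, -0.6293, -0.476654)–(1.87279, -0.6293, 0)  len=0.5892

Chained into 2 loop(s):
  loop 1: 12 segments, perimeter = 3.7565
  loop 2: 10 segments, perimeter = 4.1143
Total perimeter = 7.871


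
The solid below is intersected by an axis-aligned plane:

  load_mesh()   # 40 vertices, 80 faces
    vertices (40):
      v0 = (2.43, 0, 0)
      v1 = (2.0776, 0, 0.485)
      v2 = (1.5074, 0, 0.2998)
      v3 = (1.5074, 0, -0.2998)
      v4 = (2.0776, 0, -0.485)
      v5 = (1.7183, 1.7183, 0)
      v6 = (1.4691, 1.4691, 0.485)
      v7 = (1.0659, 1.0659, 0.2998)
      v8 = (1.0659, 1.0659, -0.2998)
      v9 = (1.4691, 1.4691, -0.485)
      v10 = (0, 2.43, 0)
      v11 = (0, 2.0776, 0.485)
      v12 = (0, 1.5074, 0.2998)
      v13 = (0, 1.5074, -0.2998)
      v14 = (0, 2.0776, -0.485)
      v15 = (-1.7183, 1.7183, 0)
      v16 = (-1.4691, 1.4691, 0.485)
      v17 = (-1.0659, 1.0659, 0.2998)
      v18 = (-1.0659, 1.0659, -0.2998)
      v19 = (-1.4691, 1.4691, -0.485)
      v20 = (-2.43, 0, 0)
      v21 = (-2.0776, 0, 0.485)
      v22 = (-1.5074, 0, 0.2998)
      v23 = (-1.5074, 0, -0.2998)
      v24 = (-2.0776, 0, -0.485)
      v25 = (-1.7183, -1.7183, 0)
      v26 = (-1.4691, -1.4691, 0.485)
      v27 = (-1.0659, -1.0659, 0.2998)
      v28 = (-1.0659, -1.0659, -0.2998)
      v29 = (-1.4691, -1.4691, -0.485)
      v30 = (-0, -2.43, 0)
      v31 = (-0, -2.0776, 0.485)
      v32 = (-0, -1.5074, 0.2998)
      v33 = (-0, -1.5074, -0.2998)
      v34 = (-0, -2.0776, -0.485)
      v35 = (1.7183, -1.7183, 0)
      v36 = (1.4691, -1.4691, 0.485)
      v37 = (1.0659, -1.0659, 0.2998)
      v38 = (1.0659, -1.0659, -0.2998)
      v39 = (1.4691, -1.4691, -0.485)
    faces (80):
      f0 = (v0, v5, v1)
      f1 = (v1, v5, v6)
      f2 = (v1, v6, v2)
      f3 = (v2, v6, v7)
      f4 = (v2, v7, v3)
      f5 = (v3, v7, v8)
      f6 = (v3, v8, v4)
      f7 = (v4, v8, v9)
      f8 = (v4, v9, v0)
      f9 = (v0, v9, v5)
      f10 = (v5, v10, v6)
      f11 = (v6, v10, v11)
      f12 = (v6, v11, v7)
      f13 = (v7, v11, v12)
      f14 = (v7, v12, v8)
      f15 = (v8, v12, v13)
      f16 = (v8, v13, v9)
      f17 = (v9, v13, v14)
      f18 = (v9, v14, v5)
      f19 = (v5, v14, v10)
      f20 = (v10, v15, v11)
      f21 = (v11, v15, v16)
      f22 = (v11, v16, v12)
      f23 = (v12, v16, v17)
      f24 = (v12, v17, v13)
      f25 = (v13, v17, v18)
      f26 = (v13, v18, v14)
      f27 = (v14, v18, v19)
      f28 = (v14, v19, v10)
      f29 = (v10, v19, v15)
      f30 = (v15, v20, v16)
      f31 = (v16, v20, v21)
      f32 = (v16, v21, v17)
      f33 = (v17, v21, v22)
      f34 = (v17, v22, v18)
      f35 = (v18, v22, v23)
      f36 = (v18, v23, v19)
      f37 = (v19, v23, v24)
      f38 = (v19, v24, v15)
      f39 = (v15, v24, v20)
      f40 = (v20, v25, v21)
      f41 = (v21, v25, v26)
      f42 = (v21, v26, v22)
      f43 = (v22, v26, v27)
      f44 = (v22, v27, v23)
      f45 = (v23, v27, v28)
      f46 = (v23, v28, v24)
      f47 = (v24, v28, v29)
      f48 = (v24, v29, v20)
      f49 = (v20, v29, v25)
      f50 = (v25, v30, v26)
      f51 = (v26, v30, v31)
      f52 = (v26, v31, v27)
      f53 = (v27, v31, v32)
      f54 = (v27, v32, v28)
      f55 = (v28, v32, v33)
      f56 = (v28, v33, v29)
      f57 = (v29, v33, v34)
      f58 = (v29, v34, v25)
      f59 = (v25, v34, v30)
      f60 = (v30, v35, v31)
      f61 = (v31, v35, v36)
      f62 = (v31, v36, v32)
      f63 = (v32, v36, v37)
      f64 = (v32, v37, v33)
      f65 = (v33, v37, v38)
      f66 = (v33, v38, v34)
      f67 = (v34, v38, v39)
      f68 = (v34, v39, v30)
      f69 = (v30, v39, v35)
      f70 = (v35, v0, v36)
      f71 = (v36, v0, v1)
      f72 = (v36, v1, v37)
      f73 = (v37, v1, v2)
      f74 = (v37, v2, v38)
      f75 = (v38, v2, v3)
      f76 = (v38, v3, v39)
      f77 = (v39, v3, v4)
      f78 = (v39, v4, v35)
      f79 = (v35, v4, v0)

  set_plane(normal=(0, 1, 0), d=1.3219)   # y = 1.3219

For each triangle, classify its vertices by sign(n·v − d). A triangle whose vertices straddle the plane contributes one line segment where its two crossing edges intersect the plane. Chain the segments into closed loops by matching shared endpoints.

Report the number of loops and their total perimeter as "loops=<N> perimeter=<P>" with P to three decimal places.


loops=2 perimeter=8.000

Straddling triangles (24 of 80):
  (v0,v5,v1) [-+-] → (1.88248, 1.3219, 0)–(1.80119, 1.3219, 0.111886)  len=0.1383
  (v1,v5,v6) [-++] → (1.80119, 1.3219, 0.111886)–(1.53007, 1.3219, 0.485)  len=0.4612
  (v1,v6,v2) [-+-] → (1.53007, 1.3219, 0.485)–(1.47294, 1.3219, 0.466443)  len=0.0601
  (v2,v6,v7) [-+-] → (1.47294, 1.3219, 0.466443)–(1.3219, 1.3219, 0.417387)  len=0.1588
  (v4,v8,v9) [--+] → (1.3219, 1.3219, -0.417387)–(1.53007, 1.3219, -0.485)  len=0.2189
  (v4,v9,v0) [-+-] → (1.53007, 1.3219, -0.485)–(1.56538, 1.3219, -0.436404)  len=0.0601
  (v0,v9,v5) [-++] → (1.56538, 1.3219, -0.436404)–(1.88248, 1.3219, 0)  len=0.5394
  (v6,v11,v7) [++-] → (0.796185, 1.3219, 0.346663)–(1.3219, 1.3219, 0.417387)  len=0.5305
  (v7,v11,v12) [-++] → (0.796185, 1.3219, 0.346663)–(0.447847, 1.3219, 0.2998)  len=0.3515
  (v7,v12,v8) [-+-] → (0.447847, 1.3219, 0.2998)–(0.447847, 1.3219, 0.0478729)  len=0.2519
  (v8,v12,v13) [-++] → (0.447847, 1.3219, 0.0478729)–(0.447847, 1.3219, -0.2998)  len=0.3477
  (v8,v13,v9) [-++] → (0.447847, 1.3219, -0.2998)–(1.3219, 1.3219, -0.417387)  len=0.8819
  (v12,v16,v17) [++-] → (-1.3219, 1.3219, 0.417387)–(-0.447847, 1.3219, 0.2998)  len=0.8819
  (v12,v17,v13) [+-+] → (-0.447847, 1.3219, 0.2998)–(-0.447847, 1.3219, -0.0478729)  len=0.3477
  (v13,v17,v18) [+--] → (-0.447847, 1.3219, -0.0478729)–(-0.447847, 1.3219, -0.2998)  len=0.2519
  (v13,v18,v14) [+-+] → (-0.447847, 1.3219, -0.2998)–(-0.796185, 1.3219, -0.346663)  len=0.3515
  (v14,v18,v19) [+-+] → (-0.796185, 1.3219, -0.346663)–(-1.3219, 1.3219, -0.417387)  len=0.5305
  (v15,v20,v16) [+-+] → (-1.88248, 1.3219, 0)–(-1.56538, 1.3219, 0.436404)  len=0.5394
  (v16,v20,v21) [+--] → (-1.56538, 1.3219, 0.436404)–(-1.53007, 1.3219, 0.485)  len=0.0601
  (v16,v21,v17) [+--] → (-1.53007, 1.3219, 0.485)–(-1.3219, 1.3219, 0.417387)  len=0.2189
  (v18,v23,v19) [--+] → (-1.47294, 1.3219, -0.466443)–(-1.3219, 1.3219, -0.417387)  len=0.1588
  (v19,v23,v24) [+--] → (-1.47294, 1.3219, -0.466443)–(-1.53007, 1.3219, -0.485)  len=0.0601
  (v19,v24,v15) [+-+] → (-1.53007, 1.3219, -0.485)–(-1.80119, 1.3219, -0.111886)  len=0.4612
  (v15,v24,v20) [+--] → (-1.80119, 1.3219, -0.111886)–(-1.88248, 1.3219, 0)  len=0.1383

Chained into 2 loop(s):
  loop 1: 12 segments, perimeter = 4.0002
  loop 2: 12 segments, perimeter = 4.0002
Total perimeter = 8.000


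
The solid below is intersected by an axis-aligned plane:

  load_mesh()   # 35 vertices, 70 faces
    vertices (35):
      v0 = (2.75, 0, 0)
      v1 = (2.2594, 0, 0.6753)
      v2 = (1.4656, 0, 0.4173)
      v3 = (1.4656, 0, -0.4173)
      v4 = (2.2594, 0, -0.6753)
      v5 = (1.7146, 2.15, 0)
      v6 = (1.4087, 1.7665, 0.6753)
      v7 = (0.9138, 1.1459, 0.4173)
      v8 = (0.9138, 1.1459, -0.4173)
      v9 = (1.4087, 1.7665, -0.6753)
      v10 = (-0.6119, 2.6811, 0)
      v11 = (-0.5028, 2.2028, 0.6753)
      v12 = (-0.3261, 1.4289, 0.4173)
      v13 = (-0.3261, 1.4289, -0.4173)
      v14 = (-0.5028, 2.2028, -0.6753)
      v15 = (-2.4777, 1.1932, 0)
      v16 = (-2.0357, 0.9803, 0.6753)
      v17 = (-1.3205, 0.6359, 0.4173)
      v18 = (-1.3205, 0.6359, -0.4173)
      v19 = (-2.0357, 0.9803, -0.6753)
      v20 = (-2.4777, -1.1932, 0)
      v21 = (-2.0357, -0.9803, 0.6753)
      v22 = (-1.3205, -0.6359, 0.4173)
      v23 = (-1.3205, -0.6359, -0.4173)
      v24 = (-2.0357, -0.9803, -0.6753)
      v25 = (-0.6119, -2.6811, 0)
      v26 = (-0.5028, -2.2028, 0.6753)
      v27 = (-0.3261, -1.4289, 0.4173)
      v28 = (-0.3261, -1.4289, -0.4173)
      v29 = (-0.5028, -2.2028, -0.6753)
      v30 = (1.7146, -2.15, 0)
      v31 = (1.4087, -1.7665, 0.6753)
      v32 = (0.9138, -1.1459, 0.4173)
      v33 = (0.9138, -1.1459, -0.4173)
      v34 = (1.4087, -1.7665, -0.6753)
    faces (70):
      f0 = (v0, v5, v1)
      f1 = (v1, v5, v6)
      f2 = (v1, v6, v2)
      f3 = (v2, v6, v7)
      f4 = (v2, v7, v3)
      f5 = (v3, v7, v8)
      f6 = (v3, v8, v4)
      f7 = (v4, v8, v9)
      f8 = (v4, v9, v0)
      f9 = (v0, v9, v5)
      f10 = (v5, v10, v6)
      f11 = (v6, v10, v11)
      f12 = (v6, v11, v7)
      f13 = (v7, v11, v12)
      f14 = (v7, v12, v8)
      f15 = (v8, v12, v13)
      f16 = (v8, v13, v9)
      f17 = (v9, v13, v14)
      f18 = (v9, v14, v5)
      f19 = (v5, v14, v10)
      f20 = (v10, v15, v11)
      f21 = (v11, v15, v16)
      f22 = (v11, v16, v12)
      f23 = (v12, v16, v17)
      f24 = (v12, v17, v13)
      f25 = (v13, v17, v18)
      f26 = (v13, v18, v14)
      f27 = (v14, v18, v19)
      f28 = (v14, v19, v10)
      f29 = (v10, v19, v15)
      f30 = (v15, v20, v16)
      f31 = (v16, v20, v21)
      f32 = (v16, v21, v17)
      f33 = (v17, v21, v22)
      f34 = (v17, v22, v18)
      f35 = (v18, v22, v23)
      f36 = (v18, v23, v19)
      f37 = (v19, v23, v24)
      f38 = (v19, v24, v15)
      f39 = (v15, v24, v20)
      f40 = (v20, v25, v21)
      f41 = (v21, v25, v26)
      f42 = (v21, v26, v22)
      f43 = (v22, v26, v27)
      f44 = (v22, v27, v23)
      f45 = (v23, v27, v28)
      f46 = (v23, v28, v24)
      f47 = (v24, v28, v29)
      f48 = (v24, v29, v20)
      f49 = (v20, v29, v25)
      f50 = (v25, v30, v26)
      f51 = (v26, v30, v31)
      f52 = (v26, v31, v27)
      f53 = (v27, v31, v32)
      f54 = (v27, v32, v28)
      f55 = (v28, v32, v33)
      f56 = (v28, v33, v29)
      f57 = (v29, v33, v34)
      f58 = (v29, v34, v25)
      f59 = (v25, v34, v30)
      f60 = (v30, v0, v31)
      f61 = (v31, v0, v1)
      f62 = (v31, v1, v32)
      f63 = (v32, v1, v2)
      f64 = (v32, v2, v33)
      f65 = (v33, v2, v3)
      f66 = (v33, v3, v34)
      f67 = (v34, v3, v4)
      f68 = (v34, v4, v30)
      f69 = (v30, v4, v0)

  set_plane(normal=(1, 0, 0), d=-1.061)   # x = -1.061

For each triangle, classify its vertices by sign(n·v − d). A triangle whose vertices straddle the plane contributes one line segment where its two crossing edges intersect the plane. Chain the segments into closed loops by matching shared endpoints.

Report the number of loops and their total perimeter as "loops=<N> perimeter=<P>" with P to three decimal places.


Straddling triangles (20 of 70):
  (v10,v15,v11) [+-+] → (-1.061, 2.32296, 0)–(-1.061, 1.91744, 0.484428)  len=0.6318
  (v11,v15,v16) [+--] → (-1.061, 1.91744, 0.484428)–(-1.061, 1.75763, 0.6753)  len=0.2489
  (v11,v16,v12) [+-+] → (-1.061, 1.75763, 0.6753)–(-1.061, 1.23606, 0.528206)  len=0.5419
  (v12,v16,v17) [+--] → (-1.061, 1.23606, 0.528206)–(-1.061, 0.842842, 0.4173)  len=0.4086
  (v12,v17,v13) [+-+] → (-1.061, 0.842842, 0.4173)–(-1.061, 0.842842, 0.199502)  len=0.2178
  (v13,v17,v18) [+--] → (-1.061, 0.842842, 0.199502)–(-1.061, 0.842842, -0.4173)  len=0.6168
  (v13,v18,v14) [+-+] → (-1.061, 0.842842, -0.4173)–(-1.061, 1.13316, -0.499177)  len=0.3016
  (v14,v18,v19) [+--] → (-1.061, 1.13316, -0.499177)–(-1.061, 1.75763, -0.6753)  len=0.6488
  (v14,v19,v10) [+-+] → (-1.061, 1.75763, -0.6753)–(-1.061, 2.14463, -0.213005)  len=0.6029
  (v10,v19,v15) [+--] → (-1.061, 2.14463, -0.213005)–(-1.061, 2.32296, 0)  len=0.2778
  (v20,v25,v21) [-+-] → (-1.061, -2.32296, 0)–(-1.061, -2.14463, 0.213005)  len=0.2778
  (v21,v25,v26) [-++] → (-1.061, -2.14463, 0.213005)–(-1.061, -1.75763, 0.6753)  len=0.6029
  (v21,v26,v22) [-+-] → (-1.061, -1.75763, 0.6753)–(-1.061, -1.13316, 0.499177)  len=0.6488
  (v22,v26,v27) [-++] → (-1.061, -1.13316, 0.499177)–(-1.061, -0.842842, 0.4173)  len=0.3016
  (v22,v27,v23) [-+-] → (-1.061, -0.842842, 0.4173)–(-1.061, -0.842842, -0.199502)  len=0.6168
  (v23,v27,v28) [-++] → (-1.061, -0.842842, -0.199502)–(-1.061, -0.842842, -0.4173)  len=0.2178
  (v23,v28,v24) [-+-] → (-1.061, -0.842842, -0.4173)–(-1.061, -1.23606, -0.528206)  len=0.4086
  (v24,v28,v29) [-++] → (-1.061, -1.23606, -0.528206)–(-1.061, -1.75763, -0.6753)  len=0.5419
  (v24,v29,v20) [-+-] → (-1.061, -1.75763, -0.6753)–(-1.061, -1.91744, -0.484428)  len=0.2489
  (v20,v29,v25) [-++] → (-1.061, -1.91744, -0.484428)–(-1.061, -2.32296, 0)  len=0.6318

Chained into 2 loop(s):
  loop 1: 10 segments, perimeter = 4.4969
  loop 2: 10 segments, perimeter = 4.4969
Total perimeter = 8.994

loops=2 perimeter=8.994


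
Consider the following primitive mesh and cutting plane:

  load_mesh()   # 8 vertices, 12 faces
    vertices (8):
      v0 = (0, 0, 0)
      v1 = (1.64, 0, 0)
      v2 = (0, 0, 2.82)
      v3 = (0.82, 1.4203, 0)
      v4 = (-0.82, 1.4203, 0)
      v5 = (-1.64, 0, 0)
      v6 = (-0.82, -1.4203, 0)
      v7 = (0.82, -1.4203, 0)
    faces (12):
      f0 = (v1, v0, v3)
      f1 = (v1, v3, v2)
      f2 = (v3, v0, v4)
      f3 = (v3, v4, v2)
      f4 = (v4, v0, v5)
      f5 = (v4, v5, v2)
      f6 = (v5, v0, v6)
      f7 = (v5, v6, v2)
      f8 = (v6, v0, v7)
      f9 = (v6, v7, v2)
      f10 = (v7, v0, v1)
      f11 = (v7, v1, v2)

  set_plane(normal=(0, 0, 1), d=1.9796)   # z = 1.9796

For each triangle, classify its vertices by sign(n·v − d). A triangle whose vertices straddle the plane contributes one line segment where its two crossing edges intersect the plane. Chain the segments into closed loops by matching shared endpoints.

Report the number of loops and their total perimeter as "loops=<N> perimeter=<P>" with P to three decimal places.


Straddling triangles (6 of 12):
  (v1,v3,v2) [--+] → (0.244372, 0.42327, 1.9796)–(0.488743, 0, 1.9796)  len=0.4887
  (v3,v4,v2) [--+] → (-0.244372, 0.42327, 1.9796)–(0.244372, 0.42327, 1.9796)  len=0.4887
  (v4,v5,v2) [--+] → (-0.488743, 0, 1.9796)–(-0.244372, 0.42327, 1.9796)  len=0.4887
  (v5,v6,v2) [--+] → (-0.244372, -0.42327, 1.9796)–(-0.488743, 0, 1.9796)  len=0.4887
  (v6,v7,v2) [--+] → (0.244372, -0.42327, 1.9796)–(-0.244372, -0.42327, 1.9796)  len=0.4887
  (v7,v1,v2) [--+] → (0.488743, 0, 1.9796)–(0.244372, -0.42327, 1.9796)  len=0.4887

Chained into 1 loop(s):
  loop 1: 6 segments, perimeter = 2.9325
Total perimeter = 2.932

loops=1 perimeter=2.932


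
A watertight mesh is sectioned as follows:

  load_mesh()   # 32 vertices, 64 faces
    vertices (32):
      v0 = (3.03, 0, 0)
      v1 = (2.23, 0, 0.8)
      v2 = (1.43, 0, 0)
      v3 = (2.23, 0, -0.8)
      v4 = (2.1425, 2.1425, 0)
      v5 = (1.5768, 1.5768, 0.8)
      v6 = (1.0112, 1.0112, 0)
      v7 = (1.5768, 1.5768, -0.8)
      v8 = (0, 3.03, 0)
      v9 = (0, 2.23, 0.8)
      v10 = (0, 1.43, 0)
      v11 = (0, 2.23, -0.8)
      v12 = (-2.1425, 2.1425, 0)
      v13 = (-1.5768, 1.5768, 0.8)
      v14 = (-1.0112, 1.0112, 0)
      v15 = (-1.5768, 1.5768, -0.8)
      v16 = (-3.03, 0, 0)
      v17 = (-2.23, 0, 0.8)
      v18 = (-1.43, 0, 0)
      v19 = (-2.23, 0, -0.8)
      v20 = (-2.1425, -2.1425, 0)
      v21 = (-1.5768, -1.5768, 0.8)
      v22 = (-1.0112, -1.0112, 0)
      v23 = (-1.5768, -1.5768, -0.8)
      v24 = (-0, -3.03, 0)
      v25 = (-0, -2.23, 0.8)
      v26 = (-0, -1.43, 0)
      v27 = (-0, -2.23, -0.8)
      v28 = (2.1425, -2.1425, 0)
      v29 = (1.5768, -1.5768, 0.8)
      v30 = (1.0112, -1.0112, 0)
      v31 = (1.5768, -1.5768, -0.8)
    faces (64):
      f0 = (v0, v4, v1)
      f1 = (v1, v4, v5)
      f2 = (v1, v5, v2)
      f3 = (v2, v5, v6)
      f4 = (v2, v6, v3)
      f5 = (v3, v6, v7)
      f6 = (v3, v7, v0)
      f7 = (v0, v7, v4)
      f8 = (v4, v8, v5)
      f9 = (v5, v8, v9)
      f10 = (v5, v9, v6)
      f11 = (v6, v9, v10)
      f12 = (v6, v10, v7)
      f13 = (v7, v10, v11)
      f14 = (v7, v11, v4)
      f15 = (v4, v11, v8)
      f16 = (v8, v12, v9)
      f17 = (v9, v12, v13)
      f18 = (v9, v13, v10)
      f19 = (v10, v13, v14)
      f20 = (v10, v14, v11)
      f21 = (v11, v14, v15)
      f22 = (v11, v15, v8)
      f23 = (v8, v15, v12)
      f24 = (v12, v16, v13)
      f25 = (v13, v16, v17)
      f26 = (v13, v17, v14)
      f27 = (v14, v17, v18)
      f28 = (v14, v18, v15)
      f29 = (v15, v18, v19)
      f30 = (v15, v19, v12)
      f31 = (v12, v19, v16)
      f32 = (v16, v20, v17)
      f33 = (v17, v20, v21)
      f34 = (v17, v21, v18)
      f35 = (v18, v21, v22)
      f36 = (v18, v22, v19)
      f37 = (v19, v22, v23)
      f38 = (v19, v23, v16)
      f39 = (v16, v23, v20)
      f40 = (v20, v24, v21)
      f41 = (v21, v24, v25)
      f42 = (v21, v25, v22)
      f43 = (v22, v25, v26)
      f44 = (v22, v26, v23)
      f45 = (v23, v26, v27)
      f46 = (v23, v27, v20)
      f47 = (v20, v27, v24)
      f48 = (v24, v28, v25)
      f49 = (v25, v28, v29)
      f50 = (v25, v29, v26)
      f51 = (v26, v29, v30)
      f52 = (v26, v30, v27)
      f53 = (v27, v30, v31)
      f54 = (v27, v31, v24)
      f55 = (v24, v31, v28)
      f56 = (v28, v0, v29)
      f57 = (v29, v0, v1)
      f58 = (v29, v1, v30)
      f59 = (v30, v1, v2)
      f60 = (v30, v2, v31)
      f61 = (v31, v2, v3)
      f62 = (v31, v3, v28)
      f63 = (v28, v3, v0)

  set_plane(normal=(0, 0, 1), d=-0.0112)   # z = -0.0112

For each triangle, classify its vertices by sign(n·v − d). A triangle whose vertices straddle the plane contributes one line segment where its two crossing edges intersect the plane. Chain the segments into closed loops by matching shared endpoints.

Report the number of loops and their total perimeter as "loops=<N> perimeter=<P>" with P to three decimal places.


loops=2 perimeter=27.308

Straddling triangles (32 of 64):
  (v2,v6,v3) [++-] → (1.02826, 0.997043, -0.0112)–(1.4412, 0, -0.0112)  len=1.0792
  (v3,v6,v7) [-+-] → (1.02826, 0.997043, -0.0112)–(1.01912, 1.01912, -0.0112)  len=0.0239
  (v3,v7,v0) [--+] → (3.00966, 0.0220752, -0.0112)–(3.0188, 0, -0.0112)  len=0.0239
  (v0,v7,v4) [+-+] → (3.00966, 0.0220752, -0.0112)–(2.13458, 2.13458, -0.0112)  len=2.2866
  (v6,v10,v7) [++-] → (0.0220752, 1.43206, -0.0112)–(1.01912, 1.01912, -0.0112)  len=1.0792
  (v7,v10,v11) [-+-] → (0.0220752, 1.43206, -0.0112)–(0, 1.4412, -0.0112)  len=0.0239
  (v7,v11,v4) [--+] → (2.11251, 2.14372, -0.0112)–(2.13458, 2.13458, -0.0112)  len=0.0239
  (v4,v11,v8) [+-+] → (2.11251, 2.14372, -0.0112)–(0, 3.0188, -0.0112)  len=2.2866
  (v10,v14,v11) [++-] → (-0.997043, 1.02826, -0.0112)–(0, 1.4412, -0.0112)  len=1.0792
  (v11,v14,v15) [-+-] → (-0.997043, 1.02826, -0.0112)–(-1.01912, 1.01912, -0.0112)  len=0.0239
  (v11,v15,v8) [--+] → (-0.0220752, 3.00966, -0.0112)–(0, 3.0188, -0.0112)  len=0.0239
  (v8,v15,v12) [+-+] → (-0.0220752, 3.00966, -0.0112)–(-2.13458, 2.13458, -0.0112)  len=2.2866
  (v14,v18,v15) [++-] → (-1.43206, 0.0220752, -0.0112)–(-1.01912, 1.01912, -0.0112)  len=1.0792
  (v15,v18,v19) [-+-] → (-1.43206, 0.0220752, -0.0112)–(-1.4412, 0, -0.0112)  len=0.0239
  (v15,v19,v12) [--+] → (-2.14372, 2.11251, -0.0112)–(-2.13458, 2.13458, -0.0112)  len=0.0239
  (v12,v19,v16) [+-+] → (-2.14372, 2.11251, -0.0112)–(-3.0188, 0, -0.0112)  len=2.2866
  (v18,v22,v19) [++-] → (-1.02826, -0.997043, -0.0112)–(-1.4412, 0, -0.0112)  len=1.0792
  (v19,v22,v23) [-+-] → (-1.02826, -0.997043, -0.0112)–(-1.01912, -1.01912, -0.0112)  len=0.0239
  (v19,v23,v16) [--+] → (-3.00966, -0.0220752, -0.0112)–(-3.0188, 0, -0.0112)  len=0.0239
  (v16,v23,v20) [+-+] → (-3.00966, -0.0220752, -0.0112)–(-2.13458, -2.13458, -0.0112)  len=2.2866
  (v22,v26,v23) [++-] → (-0.0220752, -1.43206, -0.0112)–(-1.01912, -1.01912, -0.0112)  len=1.0792
  (v23,v26,v27) [-+-] → (-0.0220752, -1.43206, -0.0112)–(0, -1.4412, -0.0112)  len=0.0239
  (v23,v27,v20) [--+] → (-2.11251, -2.14372, -0.0112)–(-2.13458, -2.13458, -0.0112)  len=0.0239
  (v20,v27,v24) [+-+] → (-2.11251, -2.14372, -0.0112)–(0, -3.0188, -0.0112)  len=2.2866
  (v26,v30,v27) [++-] → (0.997043, -1.02826, -0.0112)–(0, -1.4412, -0.0112)  len=1.0792
  (v27,v30,v31) [-+-] → (0.997043, -1.02826, -0.0112)–(1.01912, -1.01912, -0.0112)  len=0.0239
  (v27,v31,v24) [--+] → (0.0220752, -3.00966, -0.0112)–(0, -3.0188, -0.0112)  len=0.0239
  (v24,v31,v28) [+-+] → (0.0220752, -3.00966, -0.0112)–(2.13458, -2.13458, -0.0112)  len=2.2866
  (v30,v2,v31) [++-] → (1.43206, -0.0220752, -0.0112)–(1.01912, -1.01912, -0.0112)  len=1.0792
  (v31,v2,v3) [-+-] → (1.43206, -0.0220752, -0.0112)–(1.4412, 0, -0.0112)  len=0.0239
  (v31,v3,v28) [--+] → (2.14372, -2.11251, -0.0112)–(2.13458, -2.13458, -0.0112)  len=0.0239
  (v28,v3,v0) [+-+] → (2.14372, -2.11251, -0.0112)–(3.0188, 0, -0.0112)  len=2.2866

Chained into 2 loop(s):
  loop 1: 16 segments, perimeter = 8.8245
  loop 2: 16 segments, perimeter = 18.4838
Total perimeter = 27.308


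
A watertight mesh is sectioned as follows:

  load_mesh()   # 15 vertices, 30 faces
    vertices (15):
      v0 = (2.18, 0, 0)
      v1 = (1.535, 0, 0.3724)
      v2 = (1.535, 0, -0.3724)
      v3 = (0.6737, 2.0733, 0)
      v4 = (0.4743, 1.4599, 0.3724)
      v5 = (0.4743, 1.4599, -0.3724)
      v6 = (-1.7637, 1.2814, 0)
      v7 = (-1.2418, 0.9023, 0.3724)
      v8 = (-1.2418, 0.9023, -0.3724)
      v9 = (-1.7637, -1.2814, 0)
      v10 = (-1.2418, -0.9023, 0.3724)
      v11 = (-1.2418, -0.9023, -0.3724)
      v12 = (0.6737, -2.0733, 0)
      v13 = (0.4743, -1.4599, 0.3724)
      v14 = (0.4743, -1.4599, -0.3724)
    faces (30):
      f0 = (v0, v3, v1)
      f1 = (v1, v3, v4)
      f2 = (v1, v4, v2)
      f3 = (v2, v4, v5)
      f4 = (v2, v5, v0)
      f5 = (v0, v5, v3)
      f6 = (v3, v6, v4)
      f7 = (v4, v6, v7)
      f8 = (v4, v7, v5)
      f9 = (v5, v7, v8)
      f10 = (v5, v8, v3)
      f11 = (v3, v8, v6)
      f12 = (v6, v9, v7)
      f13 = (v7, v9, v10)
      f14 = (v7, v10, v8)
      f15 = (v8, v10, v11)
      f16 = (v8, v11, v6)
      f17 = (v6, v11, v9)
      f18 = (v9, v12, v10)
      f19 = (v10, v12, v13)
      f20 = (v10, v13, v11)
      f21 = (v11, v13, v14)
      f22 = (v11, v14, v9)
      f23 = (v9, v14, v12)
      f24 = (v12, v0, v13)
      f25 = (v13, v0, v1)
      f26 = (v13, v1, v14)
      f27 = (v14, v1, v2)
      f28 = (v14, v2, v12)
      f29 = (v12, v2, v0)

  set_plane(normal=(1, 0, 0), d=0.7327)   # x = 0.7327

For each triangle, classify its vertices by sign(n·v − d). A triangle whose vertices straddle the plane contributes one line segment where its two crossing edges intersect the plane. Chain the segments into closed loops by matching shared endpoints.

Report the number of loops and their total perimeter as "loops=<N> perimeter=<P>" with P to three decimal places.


Straddling triangles (12 of 30):
  (v0,v3,v1) [+-+] → (0.7327, 1.99209, 0)–(0.7327, 1.93128, 0.0255098)  len=0.0659
  (v1,v3,v4) [+--] → (0.7327, 1.93128, 0.0255098)–(0.7327, 1.10425, 0.3724)  len=0.8968
  (v1,v4,v2) [+-+] → (0.7327, 1.10425, 0.3724)–(0.7327, 1.10425, 0.190957)  len=0.1814
  (v2,v4,v5) [+--] → (0.7327, 1.10425, 0.190957)–(0.7327, 1.10425, -0.3724)  len=0.5634
  (v2,v5,v0) [+-+] → (0.7327, 1.10425, -0.3724)–(0.7327, 1.23874, -0.315984)  len=0.1458
  (v0,v5,v3) [+--] → (0.7327, 1.23874, -0.315984)–(0.7327, 1.99209, 0)  len=0.8169
  (v12,v0,v13) [-+-] → (0.7327, -1.99209, 0)–(0.7327, -1.23874, 0.315984)  len=0.8169
  (v13,v0,v1) [-++] → (0.7327, -1.23874, 0.315984)–(0.7327, -1.10425, 0.3724)  len=0.1458
  (v13,v1,v14) [-+-] → (0.7327, -1.10425, 0.3724)–(0.7327, -1.10425, -0.190957)  len=0.5634
  (v14,v1,v2) [-++] → (0.7327, -1.10425, -0.190957)–(0.7327, -1.10425, -0.3724)  len=0.1814
  (v14,v2,v12) [-+-] → (0.7327, -1.10425, -0.3724)–(0.7327, -1.93128, -0.0255098)  len=0.8968
  (v12,v2,v0) [-++] → (0.7327, -1.93128, -0.0255098)–(0.7327, -1.99209, 0)  len=0.0659

Chained into 2 loop(s):
  loop 1: 6 segments, perimeter = 2.6704
  loop 2: 6 segments, perimeter = 2.6704
Total perimeter = 5.341

loops=2 perimeter=5.341


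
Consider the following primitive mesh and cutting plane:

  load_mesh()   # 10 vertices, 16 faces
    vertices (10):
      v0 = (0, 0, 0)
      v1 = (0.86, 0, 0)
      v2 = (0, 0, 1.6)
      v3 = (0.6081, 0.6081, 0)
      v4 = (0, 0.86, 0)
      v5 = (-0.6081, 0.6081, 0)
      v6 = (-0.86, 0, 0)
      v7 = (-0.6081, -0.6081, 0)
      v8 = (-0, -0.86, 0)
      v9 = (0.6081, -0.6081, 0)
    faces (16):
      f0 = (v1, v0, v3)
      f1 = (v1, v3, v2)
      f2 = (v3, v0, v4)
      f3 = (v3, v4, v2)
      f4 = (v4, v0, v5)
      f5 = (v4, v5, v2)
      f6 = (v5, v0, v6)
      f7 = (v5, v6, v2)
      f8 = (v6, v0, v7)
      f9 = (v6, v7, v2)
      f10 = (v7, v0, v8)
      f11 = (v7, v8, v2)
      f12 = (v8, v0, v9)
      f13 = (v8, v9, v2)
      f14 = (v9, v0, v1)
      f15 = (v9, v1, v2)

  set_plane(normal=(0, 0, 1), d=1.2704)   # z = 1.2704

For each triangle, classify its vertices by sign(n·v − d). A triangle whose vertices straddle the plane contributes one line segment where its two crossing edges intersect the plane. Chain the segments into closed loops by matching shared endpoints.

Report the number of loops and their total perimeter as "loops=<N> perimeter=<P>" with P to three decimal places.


Straddling triangles (8 of 16):
  (v1,v3,v2) [--+] → (0.125269, 0.125269, 1.2704)–(0.17716, 0, 1.2704)  len=0.1356
  (v3,v4,v2) [--+] → (0, 0.17716, 1.2704)–(0.125269, 0.125269, 1.2704)  len=0.1356
  (v4,v5,v2) [--+] → (-0.125269, 0.125269, 1.2704)–(0, 0.17716, 1.2704)  len=0.1356
  (v5,v6,v2) [--+] → (-0.17716, 0, 1.2704)–(-0.125269, 0.125269, 1.2704)  len=0.1356
  (v6,v7,v2) [--+] → (-0.125269, -0.125269, 1.2704)–(-0.17716, 0, 1.2704)  len=0.1356
  (v7,v8,v2) [--+] → (0, -0.17716, 1.2704)–(-0.125269, -0.125269, 1.2704)  len=0.1356
  (v8,v9,v2) [--+] → (0.125269, -0.125269, 1.2704)–(0, -0.17716, 1.2704)  len=0.1356
  (v9,v1,v2) [--+] → (0.17716, 0, 1.2704)–(0.125269, -0.125269, 1.2704)  len=0.1356

Chained into 1 loop(s):
  loop 1: 8 segments, perimeter = 1.0847
Total perimeter = 1.085

loops=1 perimeter=1.085


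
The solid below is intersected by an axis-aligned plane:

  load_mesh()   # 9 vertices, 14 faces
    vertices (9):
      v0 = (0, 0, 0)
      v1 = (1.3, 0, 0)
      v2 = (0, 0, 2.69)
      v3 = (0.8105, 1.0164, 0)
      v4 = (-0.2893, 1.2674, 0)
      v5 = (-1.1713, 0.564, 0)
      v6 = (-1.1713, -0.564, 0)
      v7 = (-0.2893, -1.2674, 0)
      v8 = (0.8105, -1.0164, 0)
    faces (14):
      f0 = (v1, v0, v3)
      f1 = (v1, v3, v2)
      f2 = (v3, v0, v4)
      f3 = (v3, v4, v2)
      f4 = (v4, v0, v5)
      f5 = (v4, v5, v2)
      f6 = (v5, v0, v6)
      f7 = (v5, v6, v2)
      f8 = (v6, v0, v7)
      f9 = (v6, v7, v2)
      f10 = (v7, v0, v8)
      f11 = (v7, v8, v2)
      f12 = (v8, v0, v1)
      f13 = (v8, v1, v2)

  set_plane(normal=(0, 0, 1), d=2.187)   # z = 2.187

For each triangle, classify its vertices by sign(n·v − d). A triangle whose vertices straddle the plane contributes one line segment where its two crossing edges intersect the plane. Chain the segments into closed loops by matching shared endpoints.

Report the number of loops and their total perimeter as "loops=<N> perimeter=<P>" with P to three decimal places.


Straddling triangles (7 of 14):
  (v1,v3,v2) [--+] → (0.151554, 0.190055, 2.187)–(0.243086, 0, 2.187)  len=0.2109
  (v3,v4,v2) [--+] → (-0.0540959, 0.23699, 2.187)–(0.151554, 0.190055, 2.187)  len=0.2109
  (v4,v5,v2) [--+] → (-0.21902, 0.105462, 2.187)–(-0.0540959, 0.23699, 2.187)  len=0.2109
  (v5,v6,v2) [--+] → (-0.21902, -0.105462, 2.187)–(-0.21902, 0.105462, 2.187)  len=0.2109
  (v6,v7,v2) [--+] → (-0.0540959, -0.23699, 2.187)–(-0.21902, -0.105462, 2.187)  len=0.2109
  (v7,v8,v2) [--+] → (0.151554, -0.190055, 2.187)–(-0.0540959, -0.23699, 2.187)  len=0.2109
  (v8,v1,v2) [--+] → (0.243086, 0, 2.187)–(0.151554, -0.190055, 2.187)  len=0.2109

Chained into 1 loop(s):
  loop 1: 7 segments, perimeter = 1.4766
Total perimeter = 1.477

loops=1 perimeter=1.477


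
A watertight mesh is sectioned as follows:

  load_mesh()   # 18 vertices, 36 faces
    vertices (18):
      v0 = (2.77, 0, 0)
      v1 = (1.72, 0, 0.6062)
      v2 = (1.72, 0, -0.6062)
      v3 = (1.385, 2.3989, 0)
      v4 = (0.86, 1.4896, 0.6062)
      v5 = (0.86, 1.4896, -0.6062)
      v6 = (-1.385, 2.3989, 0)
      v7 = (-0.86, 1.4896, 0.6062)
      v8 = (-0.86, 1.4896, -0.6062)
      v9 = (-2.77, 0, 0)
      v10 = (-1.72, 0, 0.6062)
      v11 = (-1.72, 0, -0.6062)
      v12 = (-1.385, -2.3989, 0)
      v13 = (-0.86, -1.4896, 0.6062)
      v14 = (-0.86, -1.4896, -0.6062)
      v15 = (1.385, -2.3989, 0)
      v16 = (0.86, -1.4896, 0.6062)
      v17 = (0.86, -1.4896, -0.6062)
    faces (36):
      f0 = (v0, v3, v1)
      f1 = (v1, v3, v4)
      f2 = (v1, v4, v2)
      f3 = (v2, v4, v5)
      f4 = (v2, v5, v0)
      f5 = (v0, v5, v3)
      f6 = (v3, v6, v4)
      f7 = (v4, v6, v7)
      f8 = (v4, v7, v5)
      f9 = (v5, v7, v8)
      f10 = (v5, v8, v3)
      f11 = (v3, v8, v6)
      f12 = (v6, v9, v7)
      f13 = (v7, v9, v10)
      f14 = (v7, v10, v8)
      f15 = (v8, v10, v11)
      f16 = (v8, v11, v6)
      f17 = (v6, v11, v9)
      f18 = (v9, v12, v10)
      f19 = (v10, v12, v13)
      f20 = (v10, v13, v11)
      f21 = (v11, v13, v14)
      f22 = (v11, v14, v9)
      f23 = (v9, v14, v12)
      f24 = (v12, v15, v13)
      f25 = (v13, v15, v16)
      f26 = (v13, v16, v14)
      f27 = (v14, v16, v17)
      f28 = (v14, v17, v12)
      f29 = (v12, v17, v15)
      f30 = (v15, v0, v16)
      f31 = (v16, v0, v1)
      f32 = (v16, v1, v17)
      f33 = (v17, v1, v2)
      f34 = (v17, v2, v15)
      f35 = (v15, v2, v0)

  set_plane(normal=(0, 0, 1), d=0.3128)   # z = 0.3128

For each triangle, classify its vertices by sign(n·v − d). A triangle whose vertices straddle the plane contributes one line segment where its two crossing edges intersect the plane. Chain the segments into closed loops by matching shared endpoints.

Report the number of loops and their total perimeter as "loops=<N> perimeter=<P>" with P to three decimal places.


loops=2 perimeter=23.689

Straddling triangles (24 of 36):
  (v0,v3,v1) [--+] → (1.55786, 1.16106, 0.3128)–(2.2282, 0, 0.3128)  len=1.3407
  (v1,v3,v4) [+-+] → (1.55786, 1.16106, 0.3128)–(1.1141, 1.9297, 0.3128)  len=0.8875
  (v1,v4,v2) [++-] → (1.06812, 1.12912, 0.3128)–(1.72, 0, 0.3128)  len=1.3038
  (v2,v4,v5) [-+-] → (1.06812, 1.12912, 0.3128)–(0.86, 1.4896, 0.3128)  len=0.4162
  (v3,v6,v4) [--+] → (-0.226577, 1.9297, 0.3128)–(1.1141, 1.9297, 0.3128)  len=1.3407
  (v4,v6,v7) [+-+] → (-0.226577, 1.9297, 0.3128)–(-1.1141, 1.9297, 0.3128)  len=0.8875
  (v4,v7,v5) [++-] → (-0.443761, 1.4896, 0.3128)–(0.86, 1.4896, 0.3128)  len=1.3038
  (v5,v7,v8) [-+-] → (-0.443761, 1.4896, 0.3128)–(-0.86, 1.4896, 0.3128)  len=0.4162
  (v6,v9,v7) [--+] → (-1.78444, 0.768636, 0.3128)–(-1.1141, 1.9297, 0.3128)  len=1.3407
  (v7,v9,v10) [+-+] → (-1.78444, 0.768636, 0.3128)–(-2.2282, 0, 0.3128)  len=0.8875
  (v7,v10,v8) [++-] → (-1.51188, 0.360482, 0.3128)–(-0.86, 1.4896, 0.3128)  len=1.3038
  (v8,v10,v11) [-+-] → (-1.51188, 0.360482, 0.3128)–(-1.72, 0, 0.3128)  len=0.4162
  (v9,v12,v10) [--+] → (-1.55786, -1.16106, 0.3128)–(-2.2282, 0, 0.3128)  len=1.3407
  (v10,v12,v13) [+-+] → (-1.55786, -1.16106, 0.3128)–(-1.1141, -1.9297, 0.3128)  len=0.8875
  (v10,v13,v11) [++-] → (-1.06812, -1.12912, 0.3128)–(-1.72, 0, 0.3128)  len=1.3038
  (v11,v13,v14) [-+-] → (-1.06812, -1.12912, 0.3128)–(-0.86, -1.4896, 0.3128)  len=0.4162
  (v12,v15,v13) [--+] → (0.226577, -1.9297, 0.3128)–(-1.1141, -1.9297, 0.3128)  len=1.3407
  (v13,v15,v16) [+-+] → (0.226577, -1.9297, 0.3128)–(1.1141, -1.9297, 0.3128)  len=0.8875
  (v13,v16,v14) [++-] → (0.443761, -1.4896, 0.3128)–(-0.86, -1.4896, 0.3128)  len=1.3038
  (v14,v16,v17) [-+-] → (0.443761, -1.4896, 0.3128)–(0.86, -1.4896, 0.3128)  len=0.4162
  (v15,v0,v16) [--+] → (1.78444, -0.768636, 0.3128)–(1.1141, -1.9297, 0.3128)  len=1.3407
  (v16,v0,v1) [+-+] → (1.78444, -0.768636, 0.3128)–(2.2282, 0, 0.3128)  len=0.8875
  (v16,v1,v17) [++-] → (1.51188, -0.360482, 0.3128)–(0.86, -1.4896, 0.3128)  len=1.3038
  (v17,v1,v2) [-+-] → (1.51188, -0.360482, 0.3128)–(1.72, 0, 0.3128)  len=0.4162

Chained into 2 loop(s):
  loop 1: 12 segments, perimeter = 13.3693
  loop 2: 12 segments, perimeter = 10.3201
Total perimeter = 23.689


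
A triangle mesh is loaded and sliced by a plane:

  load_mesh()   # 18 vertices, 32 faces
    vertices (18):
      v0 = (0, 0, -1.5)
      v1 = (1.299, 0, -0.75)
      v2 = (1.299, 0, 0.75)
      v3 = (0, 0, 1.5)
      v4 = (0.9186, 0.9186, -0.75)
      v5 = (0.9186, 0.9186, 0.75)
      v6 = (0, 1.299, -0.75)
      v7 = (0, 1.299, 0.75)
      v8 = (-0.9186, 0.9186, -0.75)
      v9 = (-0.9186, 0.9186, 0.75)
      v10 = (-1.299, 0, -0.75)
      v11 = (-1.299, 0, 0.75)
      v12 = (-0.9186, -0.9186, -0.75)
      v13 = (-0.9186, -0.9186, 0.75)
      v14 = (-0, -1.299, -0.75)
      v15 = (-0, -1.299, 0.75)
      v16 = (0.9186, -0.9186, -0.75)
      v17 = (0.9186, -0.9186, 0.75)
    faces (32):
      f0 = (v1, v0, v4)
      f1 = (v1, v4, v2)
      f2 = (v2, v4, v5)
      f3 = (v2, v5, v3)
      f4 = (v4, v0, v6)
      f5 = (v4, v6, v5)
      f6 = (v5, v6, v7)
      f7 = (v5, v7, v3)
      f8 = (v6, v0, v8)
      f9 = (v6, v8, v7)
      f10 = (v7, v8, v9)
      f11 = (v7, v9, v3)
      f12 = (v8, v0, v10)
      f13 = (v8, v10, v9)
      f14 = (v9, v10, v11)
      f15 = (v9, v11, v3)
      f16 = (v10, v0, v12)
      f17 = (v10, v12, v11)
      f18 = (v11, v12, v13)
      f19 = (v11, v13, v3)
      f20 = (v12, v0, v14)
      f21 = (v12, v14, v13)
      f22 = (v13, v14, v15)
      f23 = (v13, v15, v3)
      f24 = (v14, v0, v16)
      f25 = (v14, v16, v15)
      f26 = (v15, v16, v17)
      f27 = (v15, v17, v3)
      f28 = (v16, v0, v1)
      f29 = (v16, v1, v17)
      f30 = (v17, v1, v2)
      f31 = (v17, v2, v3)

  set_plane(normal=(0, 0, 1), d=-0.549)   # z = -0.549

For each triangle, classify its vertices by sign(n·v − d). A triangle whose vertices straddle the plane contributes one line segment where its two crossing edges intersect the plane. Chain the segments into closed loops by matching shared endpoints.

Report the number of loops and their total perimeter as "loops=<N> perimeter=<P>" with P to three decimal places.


Straddling triangles (16 of 32):
  (v1,v4,v2) [--+] → (0.969574, 0.795508, -0.549)–(1.299, 0, -0.549)  len=0.8610
  (v2,v4,v5) [+-+] → (0.969574, 0.795508, -0.549)–(0.9186, 0.9186, -0.549)  len=0.1332
  (v4,v6,v5) [--+] → (0.123092, 1.24803, -0.549)–(0.9186, 0.9186, -0.549)  len=0.8610
  (v5,v6,v7) [+-+] → (0.123092, 1.24803, -0.549)–(0, 1.299, -0.549)  len=0.1332
  (v6,v8,v7) [--+] → (-0.795508, 0.969574, -0.549)–(0, 1.299, -0.549)  len=0.8610
  (v7,v8,v9) [+-+] → (-0.795508, 0.969574, -0.549)–(-0.9186, 0.9186, -0.549)  len=0.1332
  (v8,v10,v9) [--+] → (-1.24803, 0.123092, -0.549)–(-0.9186, 0.9186, -0.549)  len=0.8610
  (v9,v10,v11) [+-+] → (-1.24803, 0.123092, -0.549)–(-1.299, 0, -0.549)  len=0.1332
  (v10,v12,v11) [--+] → (-0.969574, -0.795508, -0.549)–(-1.299, 0, -0.549)  len=0.8610
  (v11,v12,v13) [+-+] → (-0.969574, -0.795508, -0.549)–(-0.9186, -0.9186, -0.549)  len=0.1332
  (v12,v14,v13) [--+] → (-0.123092, -1.24803, -0.549)–(-0.9186, -0.9186, -0.549)  len=0.8610
  (v13,v14,v15) [+-+] → (-0.123092, -1.24803, -0.549)–(0, -1.299, -0.549)  len=0.1332
  (v14,v16,v15) [--+] → (0.795508, -0.969574, -0.549)–(0, -1.299, -0.549)  len=0.8610
  (v15,v16,v17) [+-+] → (0.795508, -0.969574, -0.549)–(0.9186, -0.9186, -0.549)  len=0.1332
  (v16,v1,v17) [--+] → (1.24803, -0.123092, -0.549)–(0.9186, -0.9186, -0.549)  len=0.8610
  (v17,v1,v2) [+-+] → (1.24803, -0.123092, -0.549)–(1.299, 0, -0.549)  len=0.1332

Chained into 1 loop(s):
  loop 1: 16 segments, perimeter = 7.9540
Total perimeter = 7.954

loops=1 perimeter=7.954
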